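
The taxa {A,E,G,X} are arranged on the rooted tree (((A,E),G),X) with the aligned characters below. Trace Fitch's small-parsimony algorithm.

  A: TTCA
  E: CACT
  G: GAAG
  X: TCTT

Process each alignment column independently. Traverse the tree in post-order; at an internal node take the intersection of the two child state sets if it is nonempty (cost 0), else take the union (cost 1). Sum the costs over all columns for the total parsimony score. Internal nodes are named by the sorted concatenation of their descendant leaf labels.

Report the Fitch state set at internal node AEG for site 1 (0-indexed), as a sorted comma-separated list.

A

site 0, node AE: A={T} ∪ E={C} → {C,T} (+1)
site 0, node AEG: AE={C,T} ∪ G={G} → {C,G,T} (+1)
site 0, node AEGX: AEG={C,G,T} ∩ X={T} → {T} (+0)
site 1, node AE: A={T} ∪ E={A} → {A,T} (+1)
site 1, node AEG: AE={A,T} ∩ G={A} → {A} (+0)
site 1, node AEGX: AEG={A} ∪ X={C} → {A,C} (+1)
site 2, node AE: A={C} ∩ E={C} → {C} (+0)
site 2, node AEG: AE={C} ∪ G={A} → {A,C} (+1)
site 2, node AEGX: AEG={A,C} ∪ X={T} → {A,C,T} (+1)
site 3, node AE: A={A} ∪ E={T} → {A,T} (+1)
site 3, node AEG: AE={A,T} ∪ G={G} → {A,G,T} (+1)
site 3, node AEGX: AEG={A,G,T} ∩ X={T} → {T} (+0)
per-site changes: [2, 2, 2, 2]; total = 8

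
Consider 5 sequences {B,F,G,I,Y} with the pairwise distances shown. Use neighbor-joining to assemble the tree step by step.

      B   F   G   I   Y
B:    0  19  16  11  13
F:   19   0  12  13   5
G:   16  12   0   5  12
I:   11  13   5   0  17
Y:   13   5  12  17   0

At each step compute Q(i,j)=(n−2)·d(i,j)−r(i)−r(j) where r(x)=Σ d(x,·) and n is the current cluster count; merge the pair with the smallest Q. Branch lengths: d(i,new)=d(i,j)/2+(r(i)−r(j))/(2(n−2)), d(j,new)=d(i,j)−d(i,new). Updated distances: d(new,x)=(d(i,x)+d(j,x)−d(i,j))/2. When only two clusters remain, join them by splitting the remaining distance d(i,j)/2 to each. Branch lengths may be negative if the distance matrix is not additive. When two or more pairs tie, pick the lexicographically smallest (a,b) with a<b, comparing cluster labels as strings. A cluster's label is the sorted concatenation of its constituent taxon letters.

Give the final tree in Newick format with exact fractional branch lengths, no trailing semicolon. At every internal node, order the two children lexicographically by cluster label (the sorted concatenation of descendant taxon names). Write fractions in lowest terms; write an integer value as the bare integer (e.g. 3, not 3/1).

step 1: merge (F,Y) at d=5, Q=-81; branch lengths F→17/6, Y→13/6; new cluster FY
  updated: d(B,FY)=27/2, d(FY,G)=19/2, d(FY,I)=25/2
step 2: merge (B,FY) at d=27/2, Q=-49; branch lengths B→8, FY→11/2; new cluster BFY
  updated: d(BFY,G)=6, d(BFY,I)=5
step 3: merge (BFY,G) at d=6, Q=-16; branch lengths BFY→3, G→3; new cluster BFGY
  updated: d(BFGY,I)=2
step 4: merge (BFGY,I) at d=2; branch lengths BFGY→1, I→1; new cluster BFGIY
final tree: (((B:8,(F:17/6,Y:13/6):11/2):3,G:3):1,I:1)
total length: 53/2

(((B:8,(F:17/6,Y:13/6):11/2):3,G:3):1,I:1)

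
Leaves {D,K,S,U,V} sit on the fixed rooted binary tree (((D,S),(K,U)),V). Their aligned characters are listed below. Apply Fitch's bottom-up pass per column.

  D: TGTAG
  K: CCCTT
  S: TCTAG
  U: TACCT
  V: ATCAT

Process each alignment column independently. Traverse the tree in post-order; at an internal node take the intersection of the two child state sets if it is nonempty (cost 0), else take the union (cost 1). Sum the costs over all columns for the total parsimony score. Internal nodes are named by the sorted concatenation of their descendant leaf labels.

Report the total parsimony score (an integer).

9

site 0, node DS: D={T} ∩ S={T} → {T} (+0)
site 0, node KU: K={C} ∪ U={T} → {C,T} (+1)
site 0, node DKSU: DS={T} ∩ KU={C,T} → {T} (+0)
site 0, node DKSUV: DKSU={T} ∪ V={A} → {A,T} (+1)
site 1, node DS: D={G} ∪ S={C} → {C,G} (+1)
site 1, node KU: K={C} ∪ U={A} → {A,C} (+1)
site 1, node DKSU: DS={C,G} ∩ KU={A,C} → {C} (+0)
site 1, node DKSUV: DKSU={C} ∪ V={T} → {C,T} (+1)
site 2, node DS: D={T} ∩ S={T} → {T} (+0)
site 2, node KU: K={C} ∩ U={C} → {C} (+0)
site 2, node DKSU: DS={T} ∪ KU={C} → {C,T} (+1)
site 2, node DKSUV: DKSU={C,T} ∩ V={C} → {C} (+0)
site 3, node DS: D={A} ∩ S={A} → {A} (+0)
site 3, node KU: K={T} ∪ U={C} → {C,T} (+1)
site 3, node DKSU: DS={A} ∪ KU={C,T} → {A,C,T} (+1)
site 3, node DKSUV: DKSU={A,C,T} ∩ V={A} → {A} (+0)
site 4, node DS: D={G} ∩ S={G} → {G} (+0)
site 4, node KU: K={T} ∩ U={T} → {T} (+0)
site 4, node DKSU: DS={G} ∪ KU={T} → {G,T} (+1)
site 4, node DKSUV: DKSU={G,T} ∩ V={T} → {T} (+0)
per-site changes: [2, 3, 1, 2, 1]; total = 9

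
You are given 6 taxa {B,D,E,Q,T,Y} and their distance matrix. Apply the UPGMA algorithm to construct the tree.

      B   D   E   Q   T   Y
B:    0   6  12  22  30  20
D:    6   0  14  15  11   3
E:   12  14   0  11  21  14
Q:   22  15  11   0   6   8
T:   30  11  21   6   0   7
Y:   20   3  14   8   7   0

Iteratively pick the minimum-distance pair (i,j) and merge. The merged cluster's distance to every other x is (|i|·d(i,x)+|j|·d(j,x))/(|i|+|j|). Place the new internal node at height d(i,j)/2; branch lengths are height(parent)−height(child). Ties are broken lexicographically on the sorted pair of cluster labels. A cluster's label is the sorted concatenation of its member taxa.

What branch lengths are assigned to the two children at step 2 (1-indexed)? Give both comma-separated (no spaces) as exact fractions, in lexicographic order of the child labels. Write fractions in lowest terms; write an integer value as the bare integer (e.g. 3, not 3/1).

3,3

1. join D+Y (d=3) ⇒ DY; edges |D|=3/2, |Y|=3/2
  updated: d(B,DY)=13, d(DY,E)=14, d(DY,Q)=23/2, d(DY,T)=9
2. join Q+T (d=6) ⇒ QT; edges |Q|=3, |T|=3
  updated: d(B,QT)=26, d(DY,QT)=41/4, d(E,QT)=16
3. join DY+QT (d=41/4) ⇒ DQTY; edges |DY|=29/8, |QT|=17/8
  updated: d(B,DQTY)=39/2, d(DQTY,E)=15
4. join B+E (d=12) ⇒ BE; edges |B|=6, |E|=6
  updated: d(BE,DQTY)=69/4
5. join BE+DQTY (d=69/4) ⇒ BDEQTY; edges |BE|=21/8, |DQTY|=7/2
final tree: ((B:6,E:6):21/8,((D:3/2,Y:3/2):29/8,(Q:3,T:3):17/8):7/2)
total length: 263/8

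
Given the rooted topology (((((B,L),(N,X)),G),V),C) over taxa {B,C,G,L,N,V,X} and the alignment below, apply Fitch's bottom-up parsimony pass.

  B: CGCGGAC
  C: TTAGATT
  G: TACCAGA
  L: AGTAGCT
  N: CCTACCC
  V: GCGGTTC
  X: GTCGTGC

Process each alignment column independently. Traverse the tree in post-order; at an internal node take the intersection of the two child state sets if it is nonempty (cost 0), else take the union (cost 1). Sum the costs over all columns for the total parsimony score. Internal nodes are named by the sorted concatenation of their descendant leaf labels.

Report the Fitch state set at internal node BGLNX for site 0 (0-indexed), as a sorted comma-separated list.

site 0, node BL: B={C} ∪ L={A} → {A,C} (+1)
site 0, node NX: N={C} ∪ X={G} → {C,G} (+1)
site 0, node BLNX: BL={A,C} ∩ NX={C,G} → {C} (+0)
site 0, node BGLNX: BLNX={C} ∪ G={T} → {C,T} (+1)
site 0, node BGLNVX: BGLNX={C,T} ∪ V={G} → {C,G,T} (+1)
site 0, node BCGLNVX: BGLNVX={C,G,T} ∩ C={T} → {T} (+0)
site 1, node BL: B={G} ∩ L={G} → {G} (+0)
site 1, node NX: N={C} ∪ X={T} → {C,T} (+1)
site 1, node BLNX: BL={G} ∪ NX={C,T} → {C,G,T} (+1)
site 1, node BGLNX: BLNX={C,G,T} ∪ G={A} → {A,C,G,T} (+1)
site 1, node BGLNVX: BGLNX={A,C,G,T} ∩ V={C} → {C} (+0)
site 1, node BCGLNVX: BGLNVX={C} ∪ C={T} → {C,T} (+1)
site 2, node BL: B={C} ∪ L={T} → {C,T} (+1)
site 2, node NX: N={T} ∪ X={C} → {C,T} (+1)
site 2, node BLNX: BL={C,T} ∩ NX={C,T} → {C,T} (+0)
site 2, node BGLNX: BLNX={C,T} ∩ G={C} → {C} (+0)
site 2, node BGLNVX: BGLNX={C} ∪ V={G} → {C,G} (+1)
site 2, node BCGLNVX: BGLNVX={C,G} ∪ C={A} → {A,C,G} (+1)
site 3, node BL: B={G} ∪ L={A} → {A,G} (+1)
site 3, node NX: N={A} ∪ X={G} → {A,G} (+1)
site 3, node BLNX: BL={A,G} ∩ NX={A,G} → {A,G} (+0)
site 3, node BGLNX: BLNX={A,G} ∪ G={C} → {A,C,G} (+1)
site 3, node BGLNVX: BGLNX={A,C,G} ∩ V={G} → {G} (+0)
site 3, node BCGLNVX: BGLNVX={G} ∩ C={G} → {G} (+0)
site 4, node BL: B={G} ∩ L={G} → {G} (+0)
site 4, node NX: N={C} ∪ X={T} → {C,T} (+1)
site 4, node BLNX: BL={G} ∪ NX={C,T} → {C,G,T} (+1)
site 4, node BGLNX: BLNX={C,G,T} ∪ G={A} → {A,C,G,T} (+1)
site 4, node BGLNVX: BGLNX={A,C,G,T} ∩ V={T} → {T} (+0)
site 4, node BCGLNVX: BGLNVX={T} ∪ C={A} → {A,T} (+1)
site 5, node BL: B={A} ∪ L={C} → {A,C} (+1)
site 5, node NX: N={C} ∪ X={G} → {C,G} (+1)
site 5, node BLNX: BL={A,C} ∩ NX={C,G} → {C} (+0)
site 5, node BGLNX: BLNX={C} ∪ G={G} → {C,G} (+1)
site 5, node BGLNVX: BGLNX={C,G} ∪ V={T} → {C,G,T} (+1)
site 5, node BCGLNVX: BGLNVX={C,G,T} ∩ C={T} → {T} (+0)
site 6, node BL: B={C} ∪ L={T} → {C,T} (+1)
site 6, node NX: N={C} ∩ X={C} → {C} (+0)
site 6, node BLNX: BL={C,T} ∩ NX={C} → {C} (+0)
site 6, node BGLNX: BLNX={C} ∪ G={A} → {A,C} (+1)
site 6, node BGLNVX: BGLNX={A,C} ∩ V={C} → {C} (+0)
site 6, node BCGLNVX: BGLNVX={C} ∪ C={T} → {C,T} (+1)
per-site changes: [4, 4, 4, 3, 4, 4, 3]; total = 26

C,T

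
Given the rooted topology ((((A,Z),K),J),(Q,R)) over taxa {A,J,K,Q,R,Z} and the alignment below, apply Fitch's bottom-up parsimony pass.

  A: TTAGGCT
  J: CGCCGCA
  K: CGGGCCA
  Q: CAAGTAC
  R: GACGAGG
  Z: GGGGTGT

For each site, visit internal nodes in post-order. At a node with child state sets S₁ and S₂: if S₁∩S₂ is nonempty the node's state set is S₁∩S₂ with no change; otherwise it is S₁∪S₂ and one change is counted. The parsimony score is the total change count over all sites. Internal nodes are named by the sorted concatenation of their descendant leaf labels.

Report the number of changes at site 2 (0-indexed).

[col 0] AZ: children A:{T}, Z:{G} ∪→ {G,T}; cost 1
[col 0] AKZ: children AZ:{G,T}, K:{C} ∪→ {C,G,T}; cost 1
[col 0] AJKZ: children AKZ:{C,G,T}, J:{C} ∩→ {C}; cost 0
[col 0] QR: children Q:{C}, R:{G} ∪→ {C,G}; cost 1
[col 0] AJKQRZ: children AJKZ:{C}, QR:{C,G} ∩→ {C}; cost 0
[col 1] AZ: children A:{T}, Z:{G} ∪→ {G,T}; cost 1
[col 1] AKZ: children AZ:{G,T}, K:{G} ∩→ {G}; cost 0
[col 1] AJKZ: children AKZ:{G}, J:{G} ∩→ {G}; cost 0
[col 1] QR: children Q:{A}, R:{A} ∩→ {A}; cost 0
[col 1] AJKQRZ: children AJKZ:{G}, QR:{A} ∪→ {A,G}; cost 1
[col 2] AZ: children A:{A}, Z:{G} ∪→ {A,G}; cost 1
[col 2] AKZ: children AZ:{A,G}, K:{G} ∩→ {G}; cost 0
[col 2] AJKZ: children AKZ:{G}, J:{C} ∪→ {C,G}; cost 1
[col 2] QR: children Q:{A}, R:{C} ∪→ {A,C}; cost 1
[col 2] AJKQRZ: children AJKZ:{C,G}, QR:{A,C} ∩→ {C}; cost 0
[col 3] AZ: children A:{G}, Z:{G} ∩→ {G}; cost 0
[col 3] AKZ: children AZ:{G}, K:{G} ∩→ {G}; cost 0
[col 3] AJKZ: children AKZ:{G}, J:{C} ∪→ {C,G}; cost 1
[col 3] QR: children Q:{G}, R:{G} ∩→ {G}; cost 0
[col 3] AJKQRZ: children AJKZ:{C,G}, QR:{G} ∩→ {G}; cost 0
[col 4] AZ: children A:{G}, Z:{T} ∪→ {G,T}; cost 1
[col 4] AKZ: children AZ:{G,T}, K:{C} ∪→ {C,G,T}; cost 1
[col 4] AJKZ: children AKZ:{C,G,T}, J:{G} ∩→ {G}; cost 0
[col 4] QR: children Q:{T}, R:{A} ∪→ {A,T}; cost 1
[col 4] AJKQRZ: children AJKZ:{G}, QR:{A,T} ∪→ {A,G,T}; cost 1
[col 5] AZ: children A:{C}, Z:{G} ∪→ {C,G}; cost 1
[col 5] AKZ: children AZ:{C,G}, K:{C} ∩→ {C}; cost 0
[col 5] AJKZ: children AKZ:{C}, J:{C} ∩→ {C}; cost 0
[col 5] QR: children Q:{A}, R:{G} ∪→ {A,G}; cost 1
[col 5] AJKQRZ: children AJKZ:{C}, QR:{A,G} ∪→ {A,C,G}; cost 1
[col 6] AZ: children A:{T}, Z:{T} ∩→ {T}; cost 0
[col 6] AKZ: children AZ:{T}, K:{A} ∪→ {A,T}; cost 1
[col 6] AJKZ: children AKZ:{A,T}, J:{A} ∩→ {A}; cost 0
[col 6] QR: children Q:{C}, R:{G} ∪→ {C,G}; cost 1
[col 6] AJKQRZ: children AJKZ:{A}, QR:{C,G} ∪→ {A,C,G}; cost 1
per-site changes: [3, 2, 3, 1, 4, 3, 3]; total = 19

3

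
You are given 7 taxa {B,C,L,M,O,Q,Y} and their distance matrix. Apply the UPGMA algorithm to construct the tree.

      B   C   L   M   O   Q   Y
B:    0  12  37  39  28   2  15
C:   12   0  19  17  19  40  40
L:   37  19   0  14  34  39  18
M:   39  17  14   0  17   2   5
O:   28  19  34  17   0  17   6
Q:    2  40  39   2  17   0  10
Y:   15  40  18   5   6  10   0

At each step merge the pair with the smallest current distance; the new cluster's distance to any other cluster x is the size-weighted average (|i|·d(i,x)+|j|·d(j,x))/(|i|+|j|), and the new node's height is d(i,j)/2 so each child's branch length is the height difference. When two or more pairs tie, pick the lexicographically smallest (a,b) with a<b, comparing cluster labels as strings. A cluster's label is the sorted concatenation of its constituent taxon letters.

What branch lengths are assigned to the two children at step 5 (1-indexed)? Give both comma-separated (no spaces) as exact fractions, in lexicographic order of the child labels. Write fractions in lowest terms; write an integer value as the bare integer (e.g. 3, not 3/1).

1. join B+Q (d=2) ⇒ BQ; edges |B|=1, |Q|=1
  updated: d(BQ,C)=26, d(BQ,L)=38, d(BQ,M)=41/2, d(BQ,O)=45/2, d(BQ,Y)=25/2
2. join M+Y (d=5) ⇒ MY; edges |M|=5/2, |Y|=5/2
  updated: d(BQ,MY)=33/2, d(C,MY)=57/2, d(L,MY)=16, d(MY,O)=23/2
3. join MY+O (d=23/2) ⇒ MOY; edges |MY|=13/4, |O|=23/4
  updated: d(BQ,MOY)=37/2, d(C,MOY)=76/3, d(L,MOY)=22
4. join BQ+MOY (d=37/2) ⇒ BMOQY; edges |BQ|=33/4, |MOY|=7/2
  updated: d(BMOQY,C)=128/5, d(BMOQY,L)=142/5
5. join C+L (d=19) ⇒ CL; edges |C|=19/2, |L|=19/2
  updated: d(BMOQY,CL)=27
6. join BMOQY+CL (d=27) ⇒ BCLMOQY; edges |BMOQY|=17/4, |CL|=4
final tree: (((B:1,Q:1):33/4,((M:5/2,Y:5/2):13/4,O:23/4):7/2):17/4,(C:19/2,L:19/2):4)
total length: 55

19/2,19/2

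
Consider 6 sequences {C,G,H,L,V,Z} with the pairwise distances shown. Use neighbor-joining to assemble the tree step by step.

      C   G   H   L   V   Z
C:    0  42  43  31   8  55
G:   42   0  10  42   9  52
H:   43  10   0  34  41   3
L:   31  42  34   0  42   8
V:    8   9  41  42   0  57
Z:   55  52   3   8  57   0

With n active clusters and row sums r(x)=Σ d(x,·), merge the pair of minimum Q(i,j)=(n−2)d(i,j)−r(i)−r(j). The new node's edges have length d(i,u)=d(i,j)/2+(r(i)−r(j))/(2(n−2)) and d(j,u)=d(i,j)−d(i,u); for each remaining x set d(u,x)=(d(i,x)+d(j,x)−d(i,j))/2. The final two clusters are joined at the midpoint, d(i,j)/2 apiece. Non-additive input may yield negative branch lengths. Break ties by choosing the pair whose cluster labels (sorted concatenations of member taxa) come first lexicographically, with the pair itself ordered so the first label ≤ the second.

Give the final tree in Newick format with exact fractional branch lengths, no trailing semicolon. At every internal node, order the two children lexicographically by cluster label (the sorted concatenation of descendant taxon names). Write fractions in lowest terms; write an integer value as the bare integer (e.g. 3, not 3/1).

iteration 1: select C,V (d=8, Q=-304); attach at lengths (27/4, 5/4); label the merged cluster CV
  updated: d(CV,G)=43/2, d(CV,H)=38, d(CV,L)=65/2, d(CV,Z)=52
iteration 2: select L,Z (d=8, Q=-415/2); attach at lengths (17/4, 15/4); label the merged cluster LZ
  updated: d(CV,LZ)=153/4, d(G,LZ)=43, d(H,LZ)=29/2
iteration 3: select CV,G (d=43/2, Q=-517/4); attach at lengths (265/16, 79/16); label the merged cluster CGV
  updated: d(CGV,H)=53/4, d(CGV,LZ)=239/8
iteration 4: select CGV,H (d=53/4, Q=-461/8); attach at lengths (229/16, -17/16); label the merged cluster CGHV
  updated: d(CGHV,LZ)=249/16
iteration 5: select CGHV,LZ (d=249/16); attach at lengths (249/32, 249/32); label the merged cluster CGHLVZ
final tree: ((((C:27/4,V:5/4):265/16,G:79/16):229/16,H:-17/16):249/32,(L:17/4,Z:15/4):249/32)
total length: 1061/16

((((C:27/4,V:5/4):265/16,G:79/16):229/16,H:-17/16):249/32,(L:17/4,Z:15/4):249/32)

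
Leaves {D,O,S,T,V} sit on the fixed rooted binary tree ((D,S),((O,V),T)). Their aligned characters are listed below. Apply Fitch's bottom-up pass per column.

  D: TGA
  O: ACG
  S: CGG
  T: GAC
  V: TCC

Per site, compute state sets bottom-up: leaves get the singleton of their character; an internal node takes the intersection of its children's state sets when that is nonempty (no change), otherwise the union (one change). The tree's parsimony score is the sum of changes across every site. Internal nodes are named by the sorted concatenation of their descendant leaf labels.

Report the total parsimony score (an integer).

8

DS@0: {T} ∪ {C} = {C,T} (union, +1)
OV@0: {A} ∪ {T} = {A,T} (union, +1)
OTV@0: {A,T} ∪ {G} = {A,G,T} (union, +1)
DOSTV@0: {C,T} ∩ {A,G,T} = {T} (intersection, +0)
DS@1: {G} ∩ {G} = {G} (intersection, +0)
OV@1: {C} ∩ {C} = {C} (intersection, +0)
OTV@1: {C} ∪ {A} = {A,C} (union, +1)
DOSTV@1: {G} ∪ {A,C} = {A,C,G} (union, +1)
DS@2: {A} ∪ {G} = {A,G} (union, +1)
OV@2: {G} ∪ {C} = {C,G} (union, +1)
OTV@2: {C,G} ∩ {C} = {C} (intersection, +0)
DOSTV@2: {A,G} ∪ {C} = {A,C,G} (union, +1)
per-site changes: [3, 2, 3]; total = 8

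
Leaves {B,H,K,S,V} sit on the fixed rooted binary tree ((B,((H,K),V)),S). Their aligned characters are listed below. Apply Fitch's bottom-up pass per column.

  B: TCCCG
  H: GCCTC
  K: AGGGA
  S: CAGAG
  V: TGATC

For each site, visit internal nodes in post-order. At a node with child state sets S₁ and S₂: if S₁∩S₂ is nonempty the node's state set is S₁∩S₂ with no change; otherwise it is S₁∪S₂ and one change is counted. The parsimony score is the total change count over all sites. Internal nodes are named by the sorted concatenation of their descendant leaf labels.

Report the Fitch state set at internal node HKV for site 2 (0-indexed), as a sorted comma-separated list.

[col 0] HK: children H:{G}, K:{A} ∪→ {A,G}; cost 1
[col 0] HKV: children HK:{A,G}, V:{T} ∪→ {A,G,T}; cost 1
[col 0] BHKV: children B:{T}, HKV:{A,G,T} ∩→ {T}; cost 0
[col 0] BHKSV: children BHKV:{T}, S:{C} ∪→ {C,T}; cost 1
[col 1] HK: children H:{C}, K:{G} ∪→ {C,G}; cost 1
[col 1] HKV: children HK:{C,G}, V:{G} ∩→ {G}; cost 0
[col 1] BHKV: children B:{C}, HKV:{G} ∪→ {C,G}; cost 1
[col 1] BHKSV: children BHKV:{C,G}, S:{A} ∪→ {A,C,G}; cost 1
[col 2] HK: children H:{C}, K:{G} ∪→ {C,G}; cost 1
[col 2] HKV: children HK:{C,G}, V:{A} ∪→ {A,C,G}; cost 1
[col 2] BHKV: children B:{C}, HKV:{A,C,G} ∩→ {C}; cost 0
[col 2] BHKSV: children BHKV:{C}, S:{G} ∪→ {C,G}; cost 1
[col 3] HK: children H:{T}, K:{G} ∪→ {G,T}; cost 1
[col 3] HKV: children HK:{G,T}, V:{T} ∩→ {T}; cost 0
[col 3] BHKV: children B:{C}, HKV:{T} ∪→ {C,T}; cost 1
[col 3] BHKSV: children BHKV:{C,T}, S:{A} ∪→ {A,C,T}; cost 1
[col 4] HK: children H:{C}, K:{A} ∪→ {A,C}; cost 1
[col 4] HKV: children HK:{A,C}, V:{C} ∩→ {C}; cost 0
[col 4] BHKV: children B:{G}, HKV:{C} ∪→ {C,G}; cost 1
[col 4] BHKSV: children BHKV:{C,G}, S:{G} ∩→ {G}; cost 0
per-site changes: [3, 3, 3, 3, 2]; total = 14

A,C,G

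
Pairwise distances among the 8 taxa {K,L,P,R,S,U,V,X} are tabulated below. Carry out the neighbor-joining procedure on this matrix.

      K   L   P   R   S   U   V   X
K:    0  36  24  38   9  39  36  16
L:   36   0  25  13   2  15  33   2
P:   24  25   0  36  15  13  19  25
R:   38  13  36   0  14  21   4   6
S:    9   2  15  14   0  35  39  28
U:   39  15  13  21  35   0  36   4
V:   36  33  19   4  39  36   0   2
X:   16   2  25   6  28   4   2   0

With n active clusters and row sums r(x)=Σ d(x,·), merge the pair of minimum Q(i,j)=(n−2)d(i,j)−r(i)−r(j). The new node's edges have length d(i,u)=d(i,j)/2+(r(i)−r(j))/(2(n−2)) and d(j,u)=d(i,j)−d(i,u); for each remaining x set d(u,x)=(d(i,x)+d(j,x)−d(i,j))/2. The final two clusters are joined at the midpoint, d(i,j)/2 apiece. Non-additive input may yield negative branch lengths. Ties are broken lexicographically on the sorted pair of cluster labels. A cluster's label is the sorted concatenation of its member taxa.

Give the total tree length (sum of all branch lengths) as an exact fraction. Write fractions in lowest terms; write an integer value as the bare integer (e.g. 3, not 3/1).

3645/64

step 1: merge (K,S) at d=9, Q=-286; branch lengths K→55/6, S→-1/6; new cluster KS
  updated: d(KS,L)=29/2, d(KS,P)=15, d(KS,R)=43/2, d(KS,U)=65/2, d(KS,V)=33, d(KS,X)=35/2
step 2: merge (R,V) at d=4, Q=-417/2; branch lengths R→-11/20, V→91/20; new cluster RV
  updated: d(KS,RV)=101/4, d(L,RV)=21, d(P,RV)=51/2, d(RV,U)=53/2, d(RV,X)=2
step 3: merge (KS,P) at d=15, Q=-593/4; branch lengths KS→245/32, P→235/32; new cluster KPS
  updated: d(KPS,L)=49/4, d(KPS,RV)=143/8, d(KPS,U)=61/4, d(KPS,X)=55/4
step 4: merge (RV,X) at d=2, Q=-665/8; branch lengths RV→413/48, X→-317/48; new cluster RVX
  updated: d(KPS,RVX)=237/16, d(L,RVX)=21/2, d(RVX,U)=57/4
step 5: merge (KPS,U) at d=61/4, Q=-901/16; branch lengths KPS→453/64, U→523/64; new cluster KPSU
  updated: d(KPSU,L)=6, d(KPSU,RVX)=221/32
step 6: merge (KPSU,L) at d=6, Q=-749/32; branch lengths KPSU→77/64, L→307/64; new cluster KLPSU
  updated: d(KLPSU,RVX)=365/64
step 7: merge (KLPSU,RVX) at d=365/64; branch lengths KLPSU→365/128, RVX→365/128; new cluster KLPRSUVX
final tree: (((((K:55/6,S:-1/6):245/32,P:235/32):453/64,U:523/64):77/64,L:307/64):365/128,((R:-11/20,V:91/20):413/48,X:-317/48):365/128)
total length: 3645/64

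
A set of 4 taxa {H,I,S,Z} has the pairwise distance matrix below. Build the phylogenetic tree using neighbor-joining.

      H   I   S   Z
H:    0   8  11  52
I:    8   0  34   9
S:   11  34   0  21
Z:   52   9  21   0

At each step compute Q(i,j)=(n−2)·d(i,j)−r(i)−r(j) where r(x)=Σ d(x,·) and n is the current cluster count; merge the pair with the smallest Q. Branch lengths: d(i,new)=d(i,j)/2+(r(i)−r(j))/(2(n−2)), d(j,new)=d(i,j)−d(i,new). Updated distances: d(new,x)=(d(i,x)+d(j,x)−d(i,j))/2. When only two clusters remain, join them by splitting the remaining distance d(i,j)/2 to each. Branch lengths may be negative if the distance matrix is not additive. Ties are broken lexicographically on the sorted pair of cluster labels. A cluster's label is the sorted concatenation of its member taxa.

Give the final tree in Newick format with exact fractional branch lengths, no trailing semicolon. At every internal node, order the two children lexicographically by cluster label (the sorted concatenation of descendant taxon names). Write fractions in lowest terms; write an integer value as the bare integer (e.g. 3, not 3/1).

(((H:27/4,S:17/4):75/4,I:-13/4):49/8,Z:49/8)

iteration 1: select H,S (d=11, Q=-115); attach at lengths (27/4, 17/4); label the merged cluster HS
  updated: d(HS,I)=31/2, d(HS,Z)=31
iteration 2: select HS,I (d=31/2, Q=-111/2); attach at lengths (75/4, -13/4); label the merged cluster HIS
  updated: d(HIS,Z)=49/4
iteration 3: select HIS,Z (d=49/4); attach at lengths (49/8, 49/8); label the merged cluster HISZ
final tree: (((H:27/4,S:17/4):75/4,I:-13/4):49/8,Z:49/8)
total length: 155/4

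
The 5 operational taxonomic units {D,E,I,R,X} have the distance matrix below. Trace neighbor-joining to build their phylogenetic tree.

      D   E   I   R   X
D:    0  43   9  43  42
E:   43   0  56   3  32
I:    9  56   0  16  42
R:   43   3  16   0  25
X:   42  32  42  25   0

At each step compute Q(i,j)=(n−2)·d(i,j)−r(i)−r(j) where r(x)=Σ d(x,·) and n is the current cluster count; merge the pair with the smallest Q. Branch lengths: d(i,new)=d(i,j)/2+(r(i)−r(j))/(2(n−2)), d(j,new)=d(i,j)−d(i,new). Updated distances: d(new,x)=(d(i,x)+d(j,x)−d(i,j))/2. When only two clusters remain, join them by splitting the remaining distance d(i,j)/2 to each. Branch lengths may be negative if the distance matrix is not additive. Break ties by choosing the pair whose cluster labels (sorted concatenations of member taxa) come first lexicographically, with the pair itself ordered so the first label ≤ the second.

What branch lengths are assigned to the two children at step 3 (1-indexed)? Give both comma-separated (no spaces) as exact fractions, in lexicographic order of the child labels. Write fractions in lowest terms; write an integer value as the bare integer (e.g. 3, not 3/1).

iteration 1: select D,I (d=9, Q=-233); attach at lengths (41/6, 13/6); label the merged cluster DI
  updated: d(DI,E)=45, d(DI,R)=25, d(DI,X)=75/2
iteration 2: select DI,X (d=75/2, Q=-127); attach at lengths (22, 31/2); label the merged cluster DIX
  updated: d(DIX,E)=79/4, d(DIX,R)=25/4
iteration 3: select DIX,E (d=79/4, Q=-29); attach at lengths (23/2, 33/4); label the merged cluster DEIX
  updated: d(DEIX,R)=-21/4
iteration 4: select DEIX,R (d=-21/4); attach at lengths (-21/8, -21/8); label the merged cluster DEIRX
final tree: ((((D:41/6,I:13/6):22,X:31/2):23/2,E:33/4):-21/8,R:-21/8)
total length: 61

23/2,33/4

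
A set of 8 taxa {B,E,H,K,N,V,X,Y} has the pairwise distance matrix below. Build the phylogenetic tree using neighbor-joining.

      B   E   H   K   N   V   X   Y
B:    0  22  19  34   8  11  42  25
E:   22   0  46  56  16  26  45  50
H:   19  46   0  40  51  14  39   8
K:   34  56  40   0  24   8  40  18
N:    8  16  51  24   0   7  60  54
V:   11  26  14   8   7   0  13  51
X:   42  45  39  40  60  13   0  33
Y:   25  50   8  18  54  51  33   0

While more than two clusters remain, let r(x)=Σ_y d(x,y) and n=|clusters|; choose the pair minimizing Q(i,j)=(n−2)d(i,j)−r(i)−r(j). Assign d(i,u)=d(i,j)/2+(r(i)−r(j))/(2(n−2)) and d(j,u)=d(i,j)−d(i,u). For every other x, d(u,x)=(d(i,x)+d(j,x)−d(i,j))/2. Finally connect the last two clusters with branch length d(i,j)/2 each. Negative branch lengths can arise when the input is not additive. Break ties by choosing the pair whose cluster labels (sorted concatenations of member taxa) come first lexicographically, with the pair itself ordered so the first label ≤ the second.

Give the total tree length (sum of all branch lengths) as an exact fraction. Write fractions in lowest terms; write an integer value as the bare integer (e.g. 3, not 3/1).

1. join H+Y (d=8, Q=-408) ⇒ HY; edges |H|=13/6, |Y|=35/6
  updated: d(B,HY)=18, d(E,HY)=44, d(HY,K)=25, d(HY,N)=97/2, d(HY,V)=57/2, d(HY,X)=32
2. join E+N (d=16, Q=-585/2) ⇒ EN; edges |E|=251/20, |N|=69/20
  updated: d(B,EN)=7, d(EN,HY)=153/4, d(EN,K)=32, d(EN,V)=17/2, d(EN,X)=89/2
3. join B+EN (d=7, Q=-857/4) ⇒ BEN; edges |B|=39/32, |EN|=185/32
  updated: d(BEN,HY)=197/8, d(BEN,K)=59/2, d(BEN,V)=25/4, d(BEN,X)=159/4
4. join V+X (d=13, Q=-283/2) ⇒ VX; edges |V|=-5, |X|=18
  updated: d(BEN,VX)=33/2, d(HY,VX)=95/4, d(K,VX)=35/2
5. join BEN+VX (d=33/2, Q=-763/8) ⇒ BENVX; edges |BEN|=367/32, |VX|=161/32
  updated: d(BENVX,HY)=255/16, d(BENVX,K)=61/4
6. join BENVX+HY (d=255/16, Q=-899/16) ⇒ BEHNVXY; edges |BENVX|=99/32, |HY|=411/32
  updated: d(BEHNVXY,K)=389/32
7. join BEHNVXY+K (d=389/32) ⇒ BEHKNVXY; edges |BEHNVXY|=389/64, |K|=389/64
final tree: ((((B:39/32,(E:251/20,N:69/20):185/32):367/32,(V:-5,X:18):161/32):99/32,(H:13/6,Y:35/6):411/32):389/64,K:389/64)
total length: 2835/32

2835/32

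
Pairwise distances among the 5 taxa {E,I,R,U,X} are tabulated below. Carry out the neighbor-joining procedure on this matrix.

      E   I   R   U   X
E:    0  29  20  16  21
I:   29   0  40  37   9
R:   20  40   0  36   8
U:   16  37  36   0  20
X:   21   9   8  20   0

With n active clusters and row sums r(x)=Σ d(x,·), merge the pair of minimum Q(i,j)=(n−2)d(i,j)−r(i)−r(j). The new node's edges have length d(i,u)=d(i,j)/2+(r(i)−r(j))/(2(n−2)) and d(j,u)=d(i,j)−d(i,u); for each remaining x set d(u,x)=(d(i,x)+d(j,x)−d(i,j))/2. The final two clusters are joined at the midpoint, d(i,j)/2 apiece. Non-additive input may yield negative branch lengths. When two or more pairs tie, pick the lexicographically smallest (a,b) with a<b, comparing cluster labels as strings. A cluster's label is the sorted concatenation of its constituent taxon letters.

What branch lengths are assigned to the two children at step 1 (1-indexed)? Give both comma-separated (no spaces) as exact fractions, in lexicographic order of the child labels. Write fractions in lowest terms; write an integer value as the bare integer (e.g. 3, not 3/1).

25/6,71/6

1. join E+U (d=16, Q=-147) ⇒ EU; edges |E|=25/6, |U|=71/6
  updated: d(EU,I)=25, d(EU,R)=20, d(EU,X)=25/2
2. join EU+R (d=20, Q=-171/2) ⇒ ERU; edges |EU|=59/8, |R|=101/8
  updated: d(ERU,I)=45/2, d(ERU,X)=1/4
3. join ERU+I (d=45/2, Q=-127/4) ⇒ EIRU; edges |ERU|=55/8, |I|=125/8
  updated: d(EIRU,X)=-53/8
4. join EIRU+X (d=-53/8) ⇒ EIRUX; edges |EIRU|=-53/16, |X|=-53/16
final tree: ((((E:25/6,U:71/6):59/8,R:101/8):55/8,I:125/8):-53/16,X:-53/16)
total length: 415/8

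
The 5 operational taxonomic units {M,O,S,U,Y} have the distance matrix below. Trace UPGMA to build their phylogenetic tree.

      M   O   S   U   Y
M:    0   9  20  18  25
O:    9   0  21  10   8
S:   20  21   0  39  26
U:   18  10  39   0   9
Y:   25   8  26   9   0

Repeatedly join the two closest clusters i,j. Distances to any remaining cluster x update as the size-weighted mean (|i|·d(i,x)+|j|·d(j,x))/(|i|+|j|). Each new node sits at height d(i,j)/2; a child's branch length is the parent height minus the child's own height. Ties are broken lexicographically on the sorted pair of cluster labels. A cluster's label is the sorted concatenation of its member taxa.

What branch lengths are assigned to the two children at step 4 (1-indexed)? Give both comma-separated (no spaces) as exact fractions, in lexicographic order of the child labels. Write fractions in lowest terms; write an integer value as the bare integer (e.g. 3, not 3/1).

55/12,53/4

step 1: merge (O,Y) at d=8; branch lengths O→4, Y→4; new cluster OY
  updated: d(M,OY)=17, d(OY,S)=47/2, d(OY,U)=19/2
step 2: merge (OY,U) at d=19/2; branch lengths OY→3/4, U→19/4; new cluster OUY
  updated: d(M,OUY)=52/3, d(OUY,S)=86/3
step 3: merge (M,OUY) at d=52/3; branch lengths M→26/3, OUY→47/12; new cluster MOUY
  updated: d(MOUY,S)=53/2
step 4: merge (MOUY,S) at d=53/2; branch lengths MOUY→55/12, S→53/4; new cluster MOSUY
final tree: ((M:26/3,((O:4,Y:4):3/4,U:19/4):47/12):55/12,S:53/4)
total length: 527/12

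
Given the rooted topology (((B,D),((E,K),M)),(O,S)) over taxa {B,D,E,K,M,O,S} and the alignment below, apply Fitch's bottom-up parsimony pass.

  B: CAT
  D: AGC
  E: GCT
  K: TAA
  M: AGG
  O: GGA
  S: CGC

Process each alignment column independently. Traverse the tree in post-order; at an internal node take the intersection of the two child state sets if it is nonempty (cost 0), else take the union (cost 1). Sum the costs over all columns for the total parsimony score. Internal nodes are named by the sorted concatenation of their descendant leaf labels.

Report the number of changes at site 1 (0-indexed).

3

[col 0] BD: children B:{C}, D:{A} ∪→ {A,C}; cost 1
[col 0] EK: children E:{G}, K:{T} ∪→ {G,T}; cost 1
[col 0] EKM: children EK:{G,T}, M:{A} ∪→ {A,G,T}; cost 1
[col 0] BDEKM: children BD:{A,C}, EKM:{A,G,T} ∩→ {A}; cost 0
[col 0] OS: children O:{G}, S:{C} ∪→ {C,G}; cost 1
[col 0] BDEKMOS: children BDEKM:{A}, OS:{C,G} ∪→ {A,C,G}; cost 1
[col 1] BD: children B:{A}, D:{G} ∪→ {A,G}; cost 1
[col 1] EK: children E:{C}, K:{A} ∪→ {A,C}; cost 1
[col 1] EKM: children EK:{A,C}, M:{G} ∪→ {A,C,G}; cost 1
[col 1] BDEKM: children BD:{A,G}, EKM:{A,C,G} ∩→ {A,G}; cost 0
[col 1] OS: children O:{G}, S:{G} ∩→ {G}; cost 0
[col 1] BDEKMOS: children BDEKM:{A,G}, OS:{G} ∩→ {G}; cost 0
[col 2] BD: children B:{T}, D:{C} ∪→ {C,T}; cost 1
[col 2] EK: children E:{T}, K:{A} ∪→ {A,T}; cost 1
[col 2] EKM: children EK:{A,T}, M:{G} ∪→ {A,G,T}; cost 1
[col 2] BDEKM: children BD:{C,T}, EKM:{A,G,T} ∩→ {T}; cost 0
[col 2] OS: children O:{A}, S:{C} ∪→ {A,C}; cost 1
[col 2] BDEKMOS: children BDEKM:{T}, OS:{A,C} ∪→ {A,C,T}; cost 1
per-site changes: [5, 3, 5]; total = 13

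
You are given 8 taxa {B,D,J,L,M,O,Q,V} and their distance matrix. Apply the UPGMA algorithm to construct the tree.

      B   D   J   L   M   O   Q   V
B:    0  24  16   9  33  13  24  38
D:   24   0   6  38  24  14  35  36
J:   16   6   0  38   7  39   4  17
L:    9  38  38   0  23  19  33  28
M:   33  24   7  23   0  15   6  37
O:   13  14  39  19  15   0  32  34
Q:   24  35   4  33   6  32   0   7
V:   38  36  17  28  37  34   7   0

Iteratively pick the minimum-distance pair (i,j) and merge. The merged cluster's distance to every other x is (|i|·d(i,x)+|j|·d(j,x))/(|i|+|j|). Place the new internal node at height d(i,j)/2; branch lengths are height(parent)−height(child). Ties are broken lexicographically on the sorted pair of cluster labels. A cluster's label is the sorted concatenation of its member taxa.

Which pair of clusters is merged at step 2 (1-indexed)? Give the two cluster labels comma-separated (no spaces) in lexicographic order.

JQ,M

iteration 1: select J,Q (d=4); attach at lengths (2, 2); label the merged cluster JQ
  updated: d(B,JQ)=20, d(D,JQ)=41/2, d(JQ,L)=71/2, d(JQ,M)=13/2, d(JQ,O)=71/2, d(JQ,V)=12
iteration 2: select JQ,M (d=13/2); attach at lengths (5/4, 13/4); label the merged cluster JMQ
  updated: d(B,JMQ)=73/3, d(D,JMQ)=65/3, d(JMQ,L)=94/3, d(JMQ,O)=86/3, d(JMQ,V)=61/3
iteration 3: select B,L (d=9); attach at lengths (9/2, 9/2); label the merged cluster BL
  updated: d(BL,D)=31, d(BL,JMQ)=167/6, d(BL,O)=16, d(BL,V)=33
iteration 4: select D,O (d=14); attach at lengths (7, 7); label the merged cluster DO
  updated: d(BL,DO)=47/2, d(DO,JMQ)=151/6, d(DO,V)=35
iteration 5: select JMQ,V (d=61/3); attach at lengths (83/12, 61/6); label the merged cluster JMQV
  updated: d(BL,JMQV)=233/8, d(DO,JMQV)=221/8
iteration 6: select BL,DO (d=47/2); attach at lengths (29/4, 19/4); label the merged cluster BDLO
  updated: d(BDLO,JMQV)=227/8
iteration 7: select BDLO,JMQV (d=227/8); attach at lengths (39/16, 193/48); label the merged cluster BDJLMOQV
final tree: (((B:9/2,L:9/2):29/4,(D:7,O:7):19/4):39/16,(((J:2,Q:2):5/4,M:13/4):83/12,V:61/6):193/48)
total length: 1609/24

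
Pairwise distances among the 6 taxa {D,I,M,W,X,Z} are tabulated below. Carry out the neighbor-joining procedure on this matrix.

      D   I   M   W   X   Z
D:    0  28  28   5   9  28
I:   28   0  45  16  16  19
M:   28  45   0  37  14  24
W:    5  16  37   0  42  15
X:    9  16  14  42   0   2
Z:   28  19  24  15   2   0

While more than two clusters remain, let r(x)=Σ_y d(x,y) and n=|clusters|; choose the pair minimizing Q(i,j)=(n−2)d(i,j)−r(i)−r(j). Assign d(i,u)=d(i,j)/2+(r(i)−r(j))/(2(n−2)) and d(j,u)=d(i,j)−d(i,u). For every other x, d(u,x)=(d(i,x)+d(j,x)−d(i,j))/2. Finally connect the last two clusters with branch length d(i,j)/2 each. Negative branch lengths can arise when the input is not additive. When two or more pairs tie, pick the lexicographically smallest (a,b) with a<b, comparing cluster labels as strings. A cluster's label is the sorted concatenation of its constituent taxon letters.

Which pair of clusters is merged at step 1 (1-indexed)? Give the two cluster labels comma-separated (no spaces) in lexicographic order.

1. join D+W (d=5, Q=-193) ⇒ DW; edges |D|=3/8, |W|=37/8
  updated: d(DW,I)=39/2, d(DW,M)=30, d(DW,X)=23, d(DW,Z)=19
2. join DW+I (d=39/2, Q=-265/2) ⇒ DIW; edges |DW|=101/12, |I|=133/12
  updated: d(DIW,M)=111/4, d(DIW,X)=39/4, d(DIW,Z)=37/4
3. join DIW+Z (d=37/4, Q=-127/2) ⇒ DIWZ; edges |DIW|=15/2, |Z|=7/4
  updated: d(DIWZ,M)=85/4, d(DIWZ,X)=5/4
4. join DIWZ+M (d=85/4, Q=-73/2) ⇒ DIMWZ; edges |DIWZ|=17/4, |M|=17
  updated: d(DIMWZ,X)=-3
5. join DIMWZ+X (d=-3) ⇒ DIMWXZ; edges |DIMWZ|=-3/2, |X|=-3/2
final tree: (((((D:3/8,W:37/8):101/12,I:133/12):15/2,Z:7/4):17/4,M:17):-3/2,X:-3/2)
total length: 52

D,W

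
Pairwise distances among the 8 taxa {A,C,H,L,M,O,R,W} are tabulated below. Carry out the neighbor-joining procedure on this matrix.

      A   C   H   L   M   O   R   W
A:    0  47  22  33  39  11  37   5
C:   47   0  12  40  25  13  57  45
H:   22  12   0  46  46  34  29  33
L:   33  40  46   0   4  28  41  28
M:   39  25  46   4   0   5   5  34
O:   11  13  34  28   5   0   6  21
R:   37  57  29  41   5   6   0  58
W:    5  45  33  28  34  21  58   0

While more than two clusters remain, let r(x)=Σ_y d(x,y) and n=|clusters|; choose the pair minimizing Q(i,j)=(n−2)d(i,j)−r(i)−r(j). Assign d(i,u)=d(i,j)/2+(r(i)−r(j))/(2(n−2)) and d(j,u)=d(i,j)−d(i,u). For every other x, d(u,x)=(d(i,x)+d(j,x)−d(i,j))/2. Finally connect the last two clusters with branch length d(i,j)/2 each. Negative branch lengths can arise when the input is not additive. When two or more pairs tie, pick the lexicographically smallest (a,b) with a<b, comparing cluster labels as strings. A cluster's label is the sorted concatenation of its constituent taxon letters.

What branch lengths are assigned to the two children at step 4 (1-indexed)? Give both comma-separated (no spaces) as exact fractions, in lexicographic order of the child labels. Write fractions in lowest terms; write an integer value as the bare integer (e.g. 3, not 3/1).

173/12,83/6

step 1: merge (C,H) at d=12, Q=-389; branch lengths C→89/12, H→55/12; new cluster CH
  updated: d(A,CH)=57/2, d(CH,L)=37, d(CH,M)=59/2, d(CH,O)=35/2, d(CH,R)=37, d(CH,W)=33
step 2: merge (A,W) at d=5, Q=-615/2; branch lengths A→-1/20, W→101/20; new cluster AW
  updated: d(AW,CH)=113/4, d(AW,L)=28, d(AW,M)=34, d(AW,O)=27/2, d(AW,R)=45
step 3: merge (L,M) at d=4, Q=-399/2; branch lengths L→153/16, M→-89/16; new cluster LM
  updated: d(AW,LM)=29, d(CH,LM)=125/4, d(LM,O)=29/2, d(LM,R)=21
step 4: merge (AW,CH) at d=113/4, Q=-145; branch lengths AW→173/12, CH→83/6; new cluster ACHW
  updated: d(ACHW,LM)=16, d(ACHW,O)=11/8, d(ACHW,R)=215/8
step 5: merge (ACHW,LM) at d=16, Q=-255/4; branch lengths ACHW→99/16, LM→157/16; new cluster ACHLMW
  updated: d(ACHLMW,O)=-1/16, d(ACHLMW,R)=255/16
step 6: merge (ACHLMW,O) at d=-1/16, Q=-175/8; branch lengths ACHLMW→79/16, O→-5; new cluster ACHLMOW
  updated: d(ACHLMOW,R)=11
step 7: merge (ACHLMOW,R) at d=11; branch lengths ACHLMOW→11/2, R→11/2; new cluster ACHLMORW
final tree: (((((A:-1/20,W:101/20):173/12,(C:89/12,H:55/12):83/6):99/16,(L:153/16,M:-89/16):157/16):79/16,O:-5):11/2,R:11/2)
total length: 1219/16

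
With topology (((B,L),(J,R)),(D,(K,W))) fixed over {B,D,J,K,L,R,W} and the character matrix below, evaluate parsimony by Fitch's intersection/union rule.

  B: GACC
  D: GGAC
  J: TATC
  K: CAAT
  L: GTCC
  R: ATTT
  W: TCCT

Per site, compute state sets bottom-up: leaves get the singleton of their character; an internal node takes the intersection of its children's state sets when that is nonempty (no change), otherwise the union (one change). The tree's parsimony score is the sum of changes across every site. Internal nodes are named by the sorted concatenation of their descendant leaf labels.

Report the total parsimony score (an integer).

[col 0] BL: children B:{G}, L:{G} ∩→ {G}; cost 0
[col 0] JR: children J:{T}, R:{A} ∪→ {A,T}; cost 1
[col 0] BJLR: children BL:{G}, JR:{A,T} ∪→ {A,G,T}; cost 1
[col 0] KW: children K:{C}, W:{T} ∪→ {C,T}; cost 1
[col 0] DKW: children D:{G}, KW:{C,T} ∪→ {C,G,T}; cost 1
[col 0] BDJKLRW: children BJLR:{A,G,T}, DKW:{C,G,T} ∩→ {G,T}; cost 0
[col 1] BL: children B:{A}, L:{T} ∪→ {A,T}; cost 1
[col 1] JR: children J:{A}, R:{T} ∪→ {A,T}; cost 1
[col 1] BJLR: children BL:{A,T}, JR:{A,T} ∩→ {A,T}; cost 0
[col 1] KW: children K:{A}, W:{C} ∪→ {A,C}; cost 1
[col 1] DKW: children D:{G}, KW:{A,C} ∪→ {A,C,G}; cost 1
[col 1] BDJKLRW: children BJLR:{A,T}, DKW:{A,C,G} ∩→ {A}; cost 0
[col 2] BL: children B:{C}, L:{C} ∩→ {C}; cost 0
[col 2] JR: children J:{T}, R:{T} ∩→ {T}; cost 0
[col 2] BJLR: children BL:{C}, JR:{T} ∪→ {C,T}; cost 1
[col 2] KW: children K:{A}, W:{C} ∪→ {A,C}; cost 1
[col 2] DKW: children D:{A}, KW:{A,C} ∩→ {A}; cost 0
[col 2] BDJKLRW: children BJLR:{C,T}, DKW:{A} ∪→ {A,C,T}; cost 1
[col 3] BL: children B:{C}, L:{C} ∩→ {C}; cost 0
[col 3] JR: children J:{C}, R:{T} ∪→ {C,T}; cost 1
[col 3] BJLR: children BL:{C}, JR:{C,T} ∩→ {C}; cost 0
[col 3] KW: children K:{T}, W:{T} ∩→ {T}; cost 0
[col 3] DKW: children D:{C}, KW:{T} ∪→ {C,T}; cost 1
[col 3] BDJKLRW: children BJLR:{C}, DKW:{C,T} ∩→ {C}; cost 0
per-site changes: [4, 4, 3, 2]; total = 13

13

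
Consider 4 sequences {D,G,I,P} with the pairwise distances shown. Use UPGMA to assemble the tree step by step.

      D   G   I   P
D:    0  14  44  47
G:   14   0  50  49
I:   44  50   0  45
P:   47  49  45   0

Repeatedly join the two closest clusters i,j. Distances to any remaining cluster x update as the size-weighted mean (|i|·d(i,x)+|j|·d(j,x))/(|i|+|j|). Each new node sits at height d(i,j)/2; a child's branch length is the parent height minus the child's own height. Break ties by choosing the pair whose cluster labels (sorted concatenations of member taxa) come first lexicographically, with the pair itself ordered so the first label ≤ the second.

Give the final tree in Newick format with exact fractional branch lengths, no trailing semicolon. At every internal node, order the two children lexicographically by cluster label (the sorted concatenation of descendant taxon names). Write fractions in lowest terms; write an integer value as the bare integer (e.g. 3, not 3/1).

((D:7,G:7):67/4,(I:45/2,P:45/2):5/4)

1. join D+G (d=14) ⇒ DG; edges |D|=7, |G|=7
  updated: d(DG,I)=47, d(DG,P)=48
2. join I+P (d=45) ⇒ IP; edges |I|=45/2, |P|=45/2
  updated: d(DG,IP)=95/2
3. join DG+IP (d=95/2) ⇒ DGIP; edges |DG|=67/4, |IP|=5/4
final tree: ((D:7,G:7):67/4,(I:45/2,P:45/2):5/4)
total length: 77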